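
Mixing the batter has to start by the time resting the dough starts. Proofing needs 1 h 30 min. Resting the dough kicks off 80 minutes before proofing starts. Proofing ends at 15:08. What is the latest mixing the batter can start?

12:18

Proofing starts at 15:08 − 90 min = 13:38.
Resting the dough starts at 13:38 − 80 min = 12:18.
Mixing the batter is bounded by resting the dough, so the latest it can start is 12:18.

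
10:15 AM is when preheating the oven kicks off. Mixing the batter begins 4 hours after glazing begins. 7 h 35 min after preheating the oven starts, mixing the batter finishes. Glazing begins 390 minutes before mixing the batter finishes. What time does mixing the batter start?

Mixing the batter ends at 10:15 AM + 455 min = 5:50 PM.
Glazing starts at 5:50 PM − 390 min = 11:20 AM.
Mixing the batter starts at 11:20 AM + 240 min = 3:20 PM.

3:20 PM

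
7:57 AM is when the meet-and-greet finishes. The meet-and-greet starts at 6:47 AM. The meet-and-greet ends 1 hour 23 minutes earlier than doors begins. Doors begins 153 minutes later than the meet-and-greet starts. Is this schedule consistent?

Doors starts at 6:47 AM + 153 min = 9:20 AM.
The meet-and-greet ends at 9:20 AM − 83 min = 7:57 AM.
That matches the stated 7:57 AM, so the schedule is consistent.

Yes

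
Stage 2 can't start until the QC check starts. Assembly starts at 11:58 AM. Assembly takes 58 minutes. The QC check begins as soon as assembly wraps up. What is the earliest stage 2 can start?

Assembly ends at 11:58 AM + 58 min = 12:56 PM.
So the QC check starts at 12:56 PM.
Stage 2 is bounded by the QC check, so the earliest it can start is 12:56 PM.

12:56 PM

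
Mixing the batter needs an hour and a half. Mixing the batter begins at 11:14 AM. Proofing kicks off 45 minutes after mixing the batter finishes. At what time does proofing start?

1:29 PM

Mixing the batter ends at 11:14 AM + 90 min = 12:44 PM.
Proofing starts at 12:44 PM + 45 min = 1:29 PM.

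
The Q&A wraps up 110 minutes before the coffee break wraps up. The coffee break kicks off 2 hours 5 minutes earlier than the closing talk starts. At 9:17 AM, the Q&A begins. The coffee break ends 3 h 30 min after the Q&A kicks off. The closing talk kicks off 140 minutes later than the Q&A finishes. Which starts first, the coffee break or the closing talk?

The coffee break ends at 9:17 AM + 210 min = 12:47 PM.
The Q&A ends at 12:47 PM − 110 min = 10:57 AM.
The closing talk starts at 10:57 AM + 140 min = 1:17 PM.
The coffee break starts at 1:17 PM − 125 min = 11:12 AM.
The coffee break starts at 11:12 AM and the closing talk starts at 1:17 PM, so the coffee break is first.

the coffee break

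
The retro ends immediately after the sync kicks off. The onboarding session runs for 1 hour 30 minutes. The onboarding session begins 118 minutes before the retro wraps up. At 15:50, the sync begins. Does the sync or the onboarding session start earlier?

the onboarding session

The retro ends at 15:50.
The onboarding session starts at 15:50 − 118 min = 13:52.
The sync starts at 15:50 and the onboarding session starts at 13:52, so the onboarding session is first.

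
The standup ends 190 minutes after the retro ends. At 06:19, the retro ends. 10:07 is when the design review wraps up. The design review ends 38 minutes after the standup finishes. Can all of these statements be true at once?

Yes

The standup ends at 06:19 + 190 min = 09:29.
The design review ends at 09:29 + 38 min = 10:07.
That matches the stated 10:07, so the schedule is consistent.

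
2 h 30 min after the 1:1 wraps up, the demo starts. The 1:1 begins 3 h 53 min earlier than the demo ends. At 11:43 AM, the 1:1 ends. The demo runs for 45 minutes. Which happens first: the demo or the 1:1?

the 1:1

The demo starts at 11:43 AM + 150 min = 2:13 PM.
The demo ends at 2:13 PM + 45 min = 2:58 PM.
The 1:1 starts at 2:58 PM − 233 min = 11:05 AM.
The demo starts at 2:13 PM and the 1:1 starts at 11:05 AM, so the 1:1 is first.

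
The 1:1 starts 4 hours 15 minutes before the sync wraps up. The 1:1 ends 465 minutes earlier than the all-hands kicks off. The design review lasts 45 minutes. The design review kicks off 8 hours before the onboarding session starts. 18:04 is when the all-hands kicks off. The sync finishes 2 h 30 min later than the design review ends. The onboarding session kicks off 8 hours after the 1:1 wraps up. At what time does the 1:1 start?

The 1:1 ends at 18:04 − 465 min = 10:19.
The onboarding session starts at 10:19 + 480 min = 18:19.
The design review starts at 18:19 − 480 min = 10:19.
The design review ends at 10:19 + 45 min = 11:04.
The sync ends at 11:04 + 150 min = 13:34.
The 1:1 starts at 13:34 − 255 min = 09:19.

09:19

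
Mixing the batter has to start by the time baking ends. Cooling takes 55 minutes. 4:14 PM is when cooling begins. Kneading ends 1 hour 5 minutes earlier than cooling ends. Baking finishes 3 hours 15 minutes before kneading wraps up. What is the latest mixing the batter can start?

Cooling ends at 4:14 PM + 55 min = 5:09 PM.
Kneading ends at 5:09 PM − 65 min = 4:04 PM.
Baking ends at 4:04 PM − 195 min = 12:49 PM.
Mixing the batter is bounded by baking, so the latest it can start is 12:49 PM.

12:49 PM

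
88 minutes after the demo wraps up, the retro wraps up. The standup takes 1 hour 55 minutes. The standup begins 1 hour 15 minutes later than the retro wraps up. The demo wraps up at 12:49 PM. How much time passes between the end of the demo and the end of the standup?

The retro ends at 12:49 PM + 88 min = 2:17 PM.
The standup starts at 2:17 PM + 75 min = 3:32 PM.
The standup ends at 3:32 PM + 115 min = 5:27 PM.
From 12:49 PM to 5:27 PM is 278 minutes.

278 minutes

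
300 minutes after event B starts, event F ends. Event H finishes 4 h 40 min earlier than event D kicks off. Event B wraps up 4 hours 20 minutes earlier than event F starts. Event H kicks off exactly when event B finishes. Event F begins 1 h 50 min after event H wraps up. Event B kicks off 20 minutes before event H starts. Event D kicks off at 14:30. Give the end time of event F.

12:00

Event H ends at 14:30 − 280 min = 09:50.
Event F starts at 09:50 + 110 min = 11:40.
Event B ends at 11:40 − 260 min = 07:20.
So event H starts at 07:20.
Event B starts at 07:20 − 20 min = 07:00.
Event F ends at 07:00 + 300 min = 12:00.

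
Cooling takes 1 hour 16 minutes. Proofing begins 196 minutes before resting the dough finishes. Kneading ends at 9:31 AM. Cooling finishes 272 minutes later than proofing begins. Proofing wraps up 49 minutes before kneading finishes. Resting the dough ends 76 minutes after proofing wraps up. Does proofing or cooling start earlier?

proofing

Proofing ends at 9:31 AM − 49 min = 8:42 AM.
Resting the dough ends at 8:42 AM + 76 min = 9:58 AM.
Proofing starts at 9:58 AM − 196 min = 6:42 AM.
Cooling ends at 6:42 AM + 272 min = 11:14 AM.
Cooling starts at 11:14 AM − 76 min = 9:58 AM.
Proofing starts at 6:42 AM and cooling starts at 9:58 AM, so proofing is first.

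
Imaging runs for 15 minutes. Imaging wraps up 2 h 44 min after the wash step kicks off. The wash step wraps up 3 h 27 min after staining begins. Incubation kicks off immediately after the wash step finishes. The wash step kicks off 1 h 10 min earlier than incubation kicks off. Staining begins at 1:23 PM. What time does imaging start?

The wash step ends at 1:23 PM + 207 min = 4:50 PM.
So incubation starts at 4:50 PM.
The wash step starts at 4:50 PM − 70 min = 3:40 PM.
Imaging ends at 3:40 PM + 164 min = 6:24 PM.
Imaging starts at 6:24 PM − 15 min = 6:09 PM.

6:09 PM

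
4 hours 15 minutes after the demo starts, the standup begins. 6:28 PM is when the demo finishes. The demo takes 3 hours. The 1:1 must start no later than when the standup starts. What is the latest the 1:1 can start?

The demo starts at 6:28 PM − 180 min = 3:28 PM.
The standup starts at 3:28 PM + 255 min = 7:43 PM.
The 1:1 is bounded by the standup, so the latest it can start is 7:43 PM.

7:43 PM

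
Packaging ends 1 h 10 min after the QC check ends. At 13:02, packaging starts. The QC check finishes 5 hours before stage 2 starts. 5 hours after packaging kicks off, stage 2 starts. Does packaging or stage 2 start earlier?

packaging

Stage 2 starts at 13:02 + 300 min = 18:02.
Packaging starts at 13:02 and stage 2 starts at 18:02, so packaging is first.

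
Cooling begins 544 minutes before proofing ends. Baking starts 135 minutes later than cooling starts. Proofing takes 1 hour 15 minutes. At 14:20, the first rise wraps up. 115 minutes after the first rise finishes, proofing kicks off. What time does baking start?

Proofing starts at 14:20 + 115 min = 16:15.
Proofing ends at 16:15 + 75 min = 17:30.
Cooling starts at 17:30 − 544 min = 08:26.
Baking starts at 08:26 + 135 min = 10:41.

10:41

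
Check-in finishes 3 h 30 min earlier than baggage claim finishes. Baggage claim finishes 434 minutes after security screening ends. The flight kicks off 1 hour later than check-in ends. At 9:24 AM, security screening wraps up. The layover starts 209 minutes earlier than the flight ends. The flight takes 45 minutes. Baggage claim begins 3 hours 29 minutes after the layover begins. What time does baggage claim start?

Baggage claim ends at 9:24 AM + 434 min = 4:38 PM.
Check-in ends at 4:38 PM − 210 min = 1:08 PM.
The flight starts at 1:08 PM + 60 min = 2:08 PM.
The flight ends at 2:08 PM + 45 min = 2:53 PM.
The layover starts at 2:53 PM − 209 min = 11:24 AM.
Baggage claim starts at 11:24 AM + 209 min = 2:53 PM.

2:53 PM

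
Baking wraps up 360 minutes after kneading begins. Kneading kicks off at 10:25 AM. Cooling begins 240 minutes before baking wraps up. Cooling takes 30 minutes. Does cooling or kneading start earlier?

Baking ends at 10:25 AM + 360 min = 4:25 PM.
Cooling starts at 4:25 PM − 240 min = 12:25 PM.
Cooling starts at 12:25 PM and kneading starts at 10:25 AM, so kneading is first.

kneading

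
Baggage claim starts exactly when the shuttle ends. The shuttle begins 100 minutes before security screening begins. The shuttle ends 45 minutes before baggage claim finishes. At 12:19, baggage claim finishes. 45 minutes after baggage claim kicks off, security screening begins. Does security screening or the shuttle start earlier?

The shuttle ends at 12:19 − 45 min = 11:34.
So baggage claim starts at 11:34.
Security screening starts at 11:34 + 45 min = 12:19.
The shuttle starts at 12:19 − 100 min = 10:39.
Security screening starts at 12:19 and the shuttle starts at 10:39, so the shuttle is first.

the shuttle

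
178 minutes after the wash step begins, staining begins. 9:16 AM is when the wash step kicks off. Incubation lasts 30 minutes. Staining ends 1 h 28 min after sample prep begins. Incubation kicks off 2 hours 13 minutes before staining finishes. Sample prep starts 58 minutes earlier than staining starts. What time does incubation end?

11:01 AM

Staining starts at 9:16 AM + 178 min = 12:14 PM.
Sample prep starts at 12:14 PM − 58 min = 11:16 AM.
Staining ends at 11:16 AM + 88 min = 12:44 PM.
Incubation starts at 12:44 PM − 133 min = 10:31 AM.
Incubation ends at 10:31 AM + 30 min = 11:01 AM.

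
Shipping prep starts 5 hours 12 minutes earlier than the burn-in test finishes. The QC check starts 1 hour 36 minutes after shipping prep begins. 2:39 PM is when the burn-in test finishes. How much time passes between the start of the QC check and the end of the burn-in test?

Shipping prep starts at 2:39 PM − 312 min = 9:27 AM.
The QC check starts at 9:27 AM + 96 min = 11:03 AM.
From 11:03 AM to 2:39 PM is 3 h 36 min.

3 h 36 min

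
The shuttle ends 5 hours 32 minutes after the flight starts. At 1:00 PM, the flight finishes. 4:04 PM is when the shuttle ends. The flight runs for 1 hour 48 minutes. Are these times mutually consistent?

No

The flight starts at 1:00 PM − 108 min = 11:12 AM.
The shuttle ends at 11:12 AM + 332 min = 4:44 PM.
But the shuttle is also said to end at 4:04 PM — a 40-minute conflict.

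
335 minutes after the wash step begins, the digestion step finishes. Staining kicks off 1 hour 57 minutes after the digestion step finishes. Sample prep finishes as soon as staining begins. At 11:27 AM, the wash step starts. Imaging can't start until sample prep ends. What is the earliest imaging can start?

The digestion step ends at 11:27 AM + 335 min = 5:02 PM.
Staining starts at 5:02 PM + 117 min = 6:59 PM.
So sample prep ends at 6:59 PM.
Imaging is bounded by sample prep, so the earliest it can start is 6:59 PM.

6:59 PM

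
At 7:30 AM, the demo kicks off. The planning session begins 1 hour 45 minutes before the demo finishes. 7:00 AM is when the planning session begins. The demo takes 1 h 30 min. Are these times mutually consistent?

The demo ends at 7:30 AM + 90 min = 9:00 AM.
The planning session starts at 9:00 AM − 105 min = 7:15 AM.
But the planning session is also said to start at 7:00 AM — a 15-minute conflict.

No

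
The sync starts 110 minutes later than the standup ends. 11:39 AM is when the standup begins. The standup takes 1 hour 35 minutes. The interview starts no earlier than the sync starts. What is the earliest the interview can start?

The standup ends at 11:39 AM + 95 min = 1:14 PM.
The sync starts at 1:14 PM + 110 min = 3:04 PM.
The interview is bounded by the sync, so the earliest it can start is 3:04 PM.

3:04 PM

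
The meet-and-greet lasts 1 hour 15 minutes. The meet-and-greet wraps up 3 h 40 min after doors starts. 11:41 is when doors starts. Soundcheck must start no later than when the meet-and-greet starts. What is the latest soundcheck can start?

The meet-and-greet ends at 11:41 + 220 min = 15:21.
The meet-and-greet starts at 15:21 − 75 min = 14:06.
Soundcheck is bounded by the meet-and-greet, so the latest it can start is 14:06.

14:06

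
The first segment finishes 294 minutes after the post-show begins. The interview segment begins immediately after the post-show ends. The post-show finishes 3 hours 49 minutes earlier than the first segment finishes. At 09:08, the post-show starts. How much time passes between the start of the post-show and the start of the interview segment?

The first segment ends at 09:08 + 294 min = 14:02.
The post-show ends at 14:02 − 229 min = 10:13.
So the interview segment starts at 10:13.
From 09:08 to 10:13 is 1 hour 5 minutes.

1 hour 5 minutes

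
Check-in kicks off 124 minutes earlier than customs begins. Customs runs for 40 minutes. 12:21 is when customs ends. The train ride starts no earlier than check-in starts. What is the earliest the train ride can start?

Customs starts at 12:21 − 40 min = 11:41.
Check-in starts at 11:41 − 124 min = 09:37.
The train ride is bounded by check-in, so the earliest it can start is 09:37.

09:37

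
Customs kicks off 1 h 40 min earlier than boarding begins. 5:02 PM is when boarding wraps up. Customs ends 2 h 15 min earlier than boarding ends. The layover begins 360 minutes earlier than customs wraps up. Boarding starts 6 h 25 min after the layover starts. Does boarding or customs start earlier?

Customs ends at 5:02 PM − 135 min = 2:47 PM.
The layover starts at 2:47 PM − 360 min = 8:47 AM.
Boarding starts at 8:47 AM + 385 min = 3:12 PM.
Customs starts at 3:12 PM − 100 min = 1:32 PM.
Boarding starts at 3:12 PM and customs starts at 1:32 PM, so customs is first.

customs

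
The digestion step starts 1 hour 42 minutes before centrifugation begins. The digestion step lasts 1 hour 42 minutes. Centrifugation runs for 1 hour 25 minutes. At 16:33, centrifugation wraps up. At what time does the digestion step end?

Centrifugation starts at 16:33 − 85 min = 15:08.
The digestion step starts at 15:08 − 102 min = 13:26.
The digestion step ends at 13:26 + 102 min = 15:08.

15:08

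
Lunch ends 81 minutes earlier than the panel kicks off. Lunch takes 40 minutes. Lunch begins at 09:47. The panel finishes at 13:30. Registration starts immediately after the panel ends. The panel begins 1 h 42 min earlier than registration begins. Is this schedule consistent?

Registration starts at 13:30.
The panel starts at 13:30 − 102 min = 11:48.
Lunch ends at 11:48 − 81 min = 10:27.
Lunch starts at 10:27 − 40 min = 09:47.
That matches the stated 09:47, so the schedule is consistent.

Yes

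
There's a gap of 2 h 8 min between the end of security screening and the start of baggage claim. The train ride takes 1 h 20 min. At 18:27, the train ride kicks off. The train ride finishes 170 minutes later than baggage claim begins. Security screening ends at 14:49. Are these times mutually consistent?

Baggage claim starts at 14:49 + 128 min = 16:57.
The train ride ends at 16:57 + 170 min = 19:47.
The train ride starts at 19:47 − 80 min = 18:27.
That matches the stated 18:27, so the schedule is consistent.

Yes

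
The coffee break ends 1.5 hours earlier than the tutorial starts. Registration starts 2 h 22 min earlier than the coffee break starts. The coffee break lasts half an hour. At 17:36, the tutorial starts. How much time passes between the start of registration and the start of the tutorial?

The coffee break ends at 17:36 − 90 min = 16:06.
The coffee break starts at 16:06 − 30 min = 15:36.
Registration starts at 15:36 − 142 min = 13:14.
From 13:14 to 17:36 is 4 h 22 min.

4 h 22 min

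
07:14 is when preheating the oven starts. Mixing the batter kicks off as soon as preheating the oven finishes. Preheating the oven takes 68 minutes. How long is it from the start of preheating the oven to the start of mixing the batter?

1 h 8 min

Preheating the oven ends at 07:14 + 68 min = 08:22.
So mixing the batter starts at 08:22.
From 07:14 to 08:22 is 1 h 8 min.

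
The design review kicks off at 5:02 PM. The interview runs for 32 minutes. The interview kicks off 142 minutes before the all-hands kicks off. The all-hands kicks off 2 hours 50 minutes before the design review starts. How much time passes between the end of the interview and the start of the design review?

The all-hands starts at 5:02 PM − 170 min = 2:12 PM.
The interview starts at 2:12 PM − 142 min = 11:50 AM.
The interview ends at 11:50 AM + 32 min = 12:22 PM.
From 12:22 PM to 5:02 PM is 4 h 40 min.

4 h 40 min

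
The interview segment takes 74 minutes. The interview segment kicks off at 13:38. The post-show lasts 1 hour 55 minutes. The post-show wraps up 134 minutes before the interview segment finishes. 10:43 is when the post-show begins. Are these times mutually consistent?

Yes

The interview segment ends at 13:38 + 74 min = 14:52.
The post-show ends at 14:52 − 134 min = 12:38.
The post-show starts at 12:38 − 115 min = 10:43.
That matches the stated 10:43, so the schedule is consistent.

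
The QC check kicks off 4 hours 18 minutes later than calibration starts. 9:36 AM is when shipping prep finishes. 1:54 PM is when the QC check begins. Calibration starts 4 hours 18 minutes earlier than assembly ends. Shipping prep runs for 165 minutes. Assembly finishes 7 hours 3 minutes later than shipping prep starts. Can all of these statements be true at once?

Shipping prep starts at 9:36 AM − 165 min = 6:51 AM.
Assembly ends at 6:51 AM + 423 min = 1:54 PM.
Calibration starts at 1:54 PM − 258 min = 9:36 AM.
The QC check starts at 9:36 AM + 258 min = 1:54 PM.
That matches the stated 1:54 PM, so the schedule is consistent.

Yes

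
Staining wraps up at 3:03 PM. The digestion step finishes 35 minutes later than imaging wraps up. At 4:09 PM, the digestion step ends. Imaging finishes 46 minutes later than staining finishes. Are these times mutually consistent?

Imaging ends at 3:03 PM + 46 min = 3:49 PM.
The digestion step ends at 3:49 PM + 35 min = 4:24 PM.
But the digestion step is also said to end at 4:09 PM — a 15-minute conflict.

No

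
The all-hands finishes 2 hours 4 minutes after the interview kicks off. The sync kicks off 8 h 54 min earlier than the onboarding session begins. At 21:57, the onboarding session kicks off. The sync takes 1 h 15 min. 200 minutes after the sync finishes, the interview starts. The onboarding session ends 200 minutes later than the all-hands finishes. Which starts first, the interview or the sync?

The sync starts at 21:57 − 534 min = 13:03.
The sync ends at 13:03 + 75 min = 14:18.
The interview starts at 14:18 + 200 min = 17:38.
The interview starts at 17:38 and the sync starts at 13:03, so the sync is first.

the sync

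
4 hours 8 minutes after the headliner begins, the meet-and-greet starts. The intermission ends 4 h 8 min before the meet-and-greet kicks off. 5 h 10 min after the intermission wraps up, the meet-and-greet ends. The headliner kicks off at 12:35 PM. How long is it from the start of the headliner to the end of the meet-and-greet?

310 minutes

The meet-and-greet starts at 12:35 PM + 248 min = 4:43 PM.
The intermission ends at 4:43 PM − 248 min = 12:35 PM.
The meet-and-greet ends at 12:35 PM + 310 min = 5:45 PM.
From 12:35 PM to 5:45 PM is 310 minutes.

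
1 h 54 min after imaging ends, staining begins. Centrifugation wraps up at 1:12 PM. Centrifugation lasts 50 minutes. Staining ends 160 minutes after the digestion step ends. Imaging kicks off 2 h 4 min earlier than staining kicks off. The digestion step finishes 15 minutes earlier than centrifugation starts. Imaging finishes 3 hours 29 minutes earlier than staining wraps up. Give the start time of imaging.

11:08 AM

Centrifugation starts at 1:12 PM − 50 min = 12:22 PM.
The digestion step ends at 12:22 PM − 15 min = 12:07 PM.
Staining ends at 12:07 PM + 160 min = 2:47 PM.
Imaging ends at 2:47 PM − 209 min = 11:18 AM.
Staining starts at 11:18 AM + 114 min = 1:12 PM.
Imaging starts at 1:12 PM − 124 min = 11:08 AM.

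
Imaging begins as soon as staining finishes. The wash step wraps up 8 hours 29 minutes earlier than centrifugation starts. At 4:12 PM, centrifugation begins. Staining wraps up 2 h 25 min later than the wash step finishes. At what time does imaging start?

The wash step ends at 4:12 PM − 509 min = 7:43 AM.
Staining ends at 7:43 AM + 145 min = 10:08 AM.
So imaging starts at 10:08 AM.

10:08 AM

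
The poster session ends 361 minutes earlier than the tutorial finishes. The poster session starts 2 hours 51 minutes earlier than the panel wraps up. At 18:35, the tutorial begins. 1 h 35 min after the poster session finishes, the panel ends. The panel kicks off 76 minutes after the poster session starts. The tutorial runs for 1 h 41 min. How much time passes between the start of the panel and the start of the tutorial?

260 minutes

The tutorial ends at 18:35 + 101 min = 20:16.
The poster session ends at 20:16 − 361 min = 14:15.
The panel ends at 14:15 + 95 min = 15:50.
The poster session starts at 15:50 − 171 min = 12:59.
The panel starts at 12:59 + 76 min = 14:15.
From 14:15 to 18:35 is 260 minutes.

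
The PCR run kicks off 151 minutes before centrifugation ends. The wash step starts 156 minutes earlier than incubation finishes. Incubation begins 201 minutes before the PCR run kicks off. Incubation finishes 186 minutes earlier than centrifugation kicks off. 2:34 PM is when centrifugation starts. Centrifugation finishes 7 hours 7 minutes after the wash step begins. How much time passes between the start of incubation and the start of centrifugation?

Incubation ends at 2:34 PM − 186 min = 11:28 AM.
The wash step starts at 11:28 AM − 156 min = 8:52 AM.
Centrifugation ends at 8:52 AM + 427 min = 3:59 PM.
The PCR run starts at 3:59 PM − 151 min = 1:28 PM.
Incubation starts at 1:28 PM − 201 min = 10:07 AM.
From 10:07 AM to 2:34 PM is 4 h 27 min.

4 h 27 min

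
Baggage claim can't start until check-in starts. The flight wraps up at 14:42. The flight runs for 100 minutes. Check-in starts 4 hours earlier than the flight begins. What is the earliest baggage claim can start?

09:02

The flight starts at 14:42 − 100 min = 13:02.
Check-in starts at 13:02 − 240 min = 09:02.
Baggage claim is bounded by check-in, so the earliest it can start is 09:02.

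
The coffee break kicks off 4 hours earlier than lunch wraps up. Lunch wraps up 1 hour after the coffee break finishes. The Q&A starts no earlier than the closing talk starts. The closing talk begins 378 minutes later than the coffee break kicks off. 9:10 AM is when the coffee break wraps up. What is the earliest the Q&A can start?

Lunch ends at 9:10 AM + 60 min = 10:10 AM.
The coffee break starts at 10:10 AM − 240 min = 6:10 AM.
The closing talk starts at 6:10 AM + 378 min = 12:28 PM.
The Q&A is bounded by the closing talk, so the earliest it can start is 12:28 PM.

12:28 PM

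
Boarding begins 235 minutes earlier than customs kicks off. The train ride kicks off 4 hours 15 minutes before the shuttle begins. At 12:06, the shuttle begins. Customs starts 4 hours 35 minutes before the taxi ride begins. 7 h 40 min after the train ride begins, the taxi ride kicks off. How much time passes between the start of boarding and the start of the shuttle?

The train ride starts at 12:06 − 255 min = 07:51.
The taxi ride starts at 07:51 + 460 min = 15:31.
Customs starts at 15:31 − 275 min = 10:56.
Boarding starts at 10:56 − 235 min = 07:01.
From 07:01 to 12:06 is 305 minutes.

305 minutes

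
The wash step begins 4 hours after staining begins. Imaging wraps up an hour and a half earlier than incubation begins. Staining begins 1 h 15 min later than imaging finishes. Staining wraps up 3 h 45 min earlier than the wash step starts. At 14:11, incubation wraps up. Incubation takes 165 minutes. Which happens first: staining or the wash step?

staining

Incubation starts at 14:11 − 165 min = 11:26.
Imaging ends at 11:26 − 90 min = 09:56.
Staining starts at 09:56 + 75 min = 11:11.
The wash step starts at 11:11 + 240 min = 15:11.
Staining starts at 11:11 and the wash step starts at 15:11, so staining is first.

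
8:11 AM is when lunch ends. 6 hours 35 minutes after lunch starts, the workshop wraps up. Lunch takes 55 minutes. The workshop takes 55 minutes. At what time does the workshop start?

Lunch starts at 8:11 AM − 55 min = 7:16 AM.
The workshop ends at 7:16 AM + 395 min = 1:51 PM.
The workshop starts at 1:51 PM − 55 min = 12:56 PM.

12:56 PM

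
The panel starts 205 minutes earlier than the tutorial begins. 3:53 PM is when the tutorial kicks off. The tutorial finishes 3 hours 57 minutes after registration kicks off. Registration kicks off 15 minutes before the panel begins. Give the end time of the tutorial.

4:10 PM

The panel starts at 3:53 PM − 205 min = 12:28 PM.
Registration starts at 12:28 PM − 15 min = 12:13 PM.
The tutorial ends at 12:13 PM + 237 min = 4:10 PM.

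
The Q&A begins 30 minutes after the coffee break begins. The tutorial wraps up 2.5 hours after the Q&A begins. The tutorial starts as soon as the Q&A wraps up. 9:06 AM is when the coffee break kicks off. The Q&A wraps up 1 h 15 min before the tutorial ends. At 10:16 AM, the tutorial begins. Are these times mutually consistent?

The Q&A starts at 9:06 AM + 30 min = 9:36 AM.
The tutorial ends at 9:36 AM + 150 min = 12:06 PM.
The Q&A ends at 12:06 PM − 75 min = 10:51 AM.
So the tutorial starts at 10:51 AM.
But the tutorial is also said to start at 10:16 AM — a 35-minute conflict.

No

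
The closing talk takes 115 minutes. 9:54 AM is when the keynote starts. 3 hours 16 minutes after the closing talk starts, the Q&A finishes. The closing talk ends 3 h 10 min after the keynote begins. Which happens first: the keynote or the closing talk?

the keynote

The closing talk ends at 9:54 AM + 190 min = 1:04 PM.
The closing talk starts at 1:04 PM − 115 min = 11:09 AM.
The keynote starts at 9:54 AM and the closing talk starts at 11:09 AM, so the keynote is first.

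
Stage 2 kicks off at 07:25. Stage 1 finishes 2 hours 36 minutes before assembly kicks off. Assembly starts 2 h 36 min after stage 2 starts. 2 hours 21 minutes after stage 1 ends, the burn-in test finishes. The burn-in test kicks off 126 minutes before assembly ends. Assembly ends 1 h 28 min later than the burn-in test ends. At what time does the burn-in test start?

09:08

Assembly starts at 07:25 + 156 min = 10:01.
Stage 1 ends at 10:01 − 156 min = 07:25.
The burn-in test ends at 07:25 + 141 min = 09:46.
Assembly ends at 09:46 + 88 min = 11:14.
The burn-in test starts at 11:14 − 126 min = 09:08.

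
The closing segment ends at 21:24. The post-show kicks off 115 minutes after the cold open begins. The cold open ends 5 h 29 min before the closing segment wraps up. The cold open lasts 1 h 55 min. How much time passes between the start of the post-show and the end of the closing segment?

329 minutes

The cold open ends at 21:24 − 329 min = 15:55.
The cold open starts at 15:55 − 115 min = 14:00.
The post-show starts at 14:00 + 115 min = 15:55.
From 15:55 to 21:24 is 329 minutes.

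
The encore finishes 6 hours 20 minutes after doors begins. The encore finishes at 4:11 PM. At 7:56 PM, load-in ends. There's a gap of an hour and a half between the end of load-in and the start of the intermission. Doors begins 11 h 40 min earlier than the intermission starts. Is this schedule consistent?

The intermission starts at 7:56 PM + 90 min = 9:26 PM.
Doors starts at 9:26 PM − 700 min = 9:46 AM.
The encore ends at 9:46 AM + 380 min = 4:06 PM.
But the encore is also said to end at 4:11 PM — a 5-minute conflict.

No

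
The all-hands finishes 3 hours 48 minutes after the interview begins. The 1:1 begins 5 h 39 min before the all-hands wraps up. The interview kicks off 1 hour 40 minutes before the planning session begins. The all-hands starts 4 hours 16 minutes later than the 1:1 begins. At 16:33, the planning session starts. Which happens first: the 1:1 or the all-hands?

the 1:1

The interview starts at 16:33 − 100 min = 14:53.
The all-hands ends at 14:53 + 228 min = 18:41.
The 1:1 starts at 18:41 − 339 min = 13:02.
The all-hands starts at 13:02 + 256 min = 17:18.
The 1:1 starts at 13:02 and the all-hands starts at 17:18, so the 1:1 is first.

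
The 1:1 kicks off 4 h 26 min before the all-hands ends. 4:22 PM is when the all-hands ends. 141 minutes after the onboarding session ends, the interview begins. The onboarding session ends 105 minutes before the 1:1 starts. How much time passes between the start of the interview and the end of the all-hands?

The 1:1 starts at 4:22 PM − 266 min = 11:56 AM.
The onboarding session ends at 11:56 AM − 105 min = 10:11 AM.
The interview starts at 10:11 AM + 141 min = 12:32 PM.
From 12:32 PM to 4:22 PM is 3 h 50 min.

3 h 50 min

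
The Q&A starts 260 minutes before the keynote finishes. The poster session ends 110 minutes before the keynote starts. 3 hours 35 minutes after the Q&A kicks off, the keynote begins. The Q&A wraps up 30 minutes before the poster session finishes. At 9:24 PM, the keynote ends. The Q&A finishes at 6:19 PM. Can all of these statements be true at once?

Yes

The Q&A starts at 9:24 PM − 260 min = 5:04 PM.
The keynote starts at 5:04 PM + 215 min = 8:39 PM.
The poster session ends at 8:39 PM − 110 min = 6:49 PM.
The Q&A ends at 6:49 PM − 30 min = 6:19 PM.
That matches the stated 6:19 PM, so the schedule is consistent.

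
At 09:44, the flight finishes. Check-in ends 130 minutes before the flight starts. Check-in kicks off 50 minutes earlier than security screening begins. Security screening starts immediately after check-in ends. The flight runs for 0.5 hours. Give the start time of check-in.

06:14

The flight starts at 09:44 − 30 min = 09:14.
Check-in ends at 09:14 − 130 min = 07:04.
So security screening starts at 07:04.
Check-in starts at 07:04 − 50 min = 06:14.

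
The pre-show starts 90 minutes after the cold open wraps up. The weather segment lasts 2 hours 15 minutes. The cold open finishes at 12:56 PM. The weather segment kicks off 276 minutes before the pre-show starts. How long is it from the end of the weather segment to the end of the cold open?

The pre-show starts at 12:56 PM + 90 min = 2:26 PM.
The weather segment starts at 2:26 PM − 276 min = 9:50 AM.
The weather segment ends at 9:50 AM + 135 min = 12:05 PM.
From 12:05 PM to 12:56 PM is 51 minutes.

51 minutes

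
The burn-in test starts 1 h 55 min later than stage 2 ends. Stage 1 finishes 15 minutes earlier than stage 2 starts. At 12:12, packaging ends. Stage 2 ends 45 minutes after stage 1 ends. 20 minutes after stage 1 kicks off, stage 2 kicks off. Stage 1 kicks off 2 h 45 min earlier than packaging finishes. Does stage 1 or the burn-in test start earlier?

Stage 1 starts at 12:12 − 165 min = 09:27.
Stage 2 starts at 09:27 + 20 min = 09:47.
Stage 1 ends at 09:47 − 15 min = 09:32.
Stage 2 ends at 09:32 + 45 min = 10:17.
The burn-in test starts at 10:17 + 115 min = 12:12.
Stage 1 starts at 09:27 and the burn-in test starts at 12:12, so stage 1 is first.

stage 1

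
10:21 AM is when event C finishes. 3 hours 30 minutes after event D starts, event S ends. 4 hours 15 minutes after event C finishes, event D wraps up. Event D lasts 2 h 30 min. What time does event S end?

Event D ends at 10:21 AM + 255 min = 2:36 PM.
Event D starts at 2:36 PM − 150 min = 12:06 PM.
Event S ends at 12:06 PM + 210 min = 3:36 PM.

3:36 PM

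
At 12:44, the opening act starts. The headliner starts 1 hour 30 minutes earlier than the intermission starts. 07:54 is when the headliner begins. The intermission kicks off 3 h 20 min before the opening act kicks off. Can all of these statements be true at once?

Yes

The intermission starts at 12:44 − 200 min = 09:24.
The headliner starts at 09:24 − 90 min = 07:54.
That matches the stated 07:54, so the schedule is consistent.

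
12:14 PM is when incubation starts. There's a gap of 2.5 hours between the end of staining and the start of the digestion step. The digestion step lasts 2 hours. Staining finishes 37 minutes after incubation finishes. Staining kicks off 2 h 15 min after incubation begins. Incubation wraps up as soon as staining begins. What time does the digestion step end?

7:36 PM

Staining starts at 12:14 PM + 135 min = 2:29 PM.
So incubation ends at 2:29 PM.
Staining ends at 2:29 PM + 37 min = 3:06 PM.
The digestion step starts at 3:06 PM + 150 min = 5:36 PM.
The digestion step ends at 5:36 PM + 120 min = 7:36 PM.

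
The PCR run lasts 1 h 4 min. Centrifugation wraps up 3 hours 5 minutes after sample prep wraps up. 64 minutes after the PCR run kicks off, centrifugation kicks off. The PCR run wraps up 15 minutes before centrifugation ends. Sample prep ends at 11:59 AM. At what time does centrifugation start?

2:49 PM

Centrifugation ends at 11:59 AM + 185 min = 3:04 PM.
The PCR run ends at 3:04 PM − 15 min = 2:49 PM.
The PCR run starts at 2:49 PM − 64 min = 1:45 PM.
Centrifugation starts at 1:45 PM + 64 min = 2:49 PM.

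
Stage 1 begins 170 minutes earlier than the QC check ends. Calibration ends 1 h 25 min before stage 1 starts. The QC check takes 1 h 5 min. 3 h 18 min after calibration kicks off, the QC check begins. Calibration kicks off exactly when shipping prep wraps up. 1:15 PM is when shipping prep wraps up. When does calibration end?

1:23 PM

Calibration starts at 1:15 PM.
The QC check starts at 1:15 PM + 198 min = 4:33 PM.
The QC check ends at 4:33 PM + 65 min = 5:38 PM.
Stage 1 starts at 5:38 PM − 170 min = 2:48 PM.
Calibration ends at 2:48 PM − 85 min = 1:23 PM.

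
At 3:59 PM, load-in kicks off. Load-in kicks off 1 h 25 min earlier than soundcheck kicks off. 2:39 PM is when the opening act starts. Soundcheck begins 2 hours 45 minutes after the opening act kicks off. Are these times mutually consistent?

Yes

Soundcheck starts at 2:39 PM + 165 min = 5:24 PM.
Load-in starts at 5:24 PM − 85 min = 3:59 PM.
That matches the stated 3:59 PM, so the schedule is consistent.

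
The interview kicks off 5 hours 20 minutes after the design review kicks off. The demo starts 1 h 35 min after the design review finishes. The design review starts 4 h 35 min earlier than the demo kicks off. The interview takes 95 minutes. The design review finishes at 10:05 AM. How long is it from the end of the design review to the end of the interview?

The demo starts at 10:05 AM + 95 min = 11:40 AM.
The design review starts at 11:40 AM − 275 min = 7:05 AM.
The interview starts at 7:05 AM + 320 min = 12:25 PM.
The interview ends at 12:25 PM + 95 min = 2:00 PM.
From 10:05 AM to 2:00 PM is 3 hours 55 minutes.

3 hours 55 minutes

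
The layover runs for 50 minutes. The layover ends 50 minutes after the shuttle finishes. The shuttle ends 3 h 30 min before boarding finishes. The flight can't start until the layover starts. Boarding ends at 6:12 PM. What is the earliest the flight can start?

The shuttle ends at 6:12 PM − 210 min = 2:42 PM.
The layover ends at 2:42 PM + 50 min = 3:32 PM.
The layover starts at 3:32 PM − 50 min = 2:42 PM.
The flight is bounded by the layover, so the earliest it can start is 2:42 PM.

2:42 PM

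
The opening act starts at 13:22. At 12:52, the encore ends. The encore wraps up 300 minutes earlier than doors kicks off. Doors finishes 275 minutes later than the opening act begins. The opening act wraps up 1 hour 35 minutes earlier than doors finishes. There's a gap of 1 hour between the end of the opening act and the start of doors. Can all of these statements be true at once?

No

Doors ends at 13:22 + 275 min = 17:57.
The opening act ends at 17:57 − 95 min = 16:22.
Doors starts at 16:22 + 60 min = 17:22.
The encore ends at 17:22 − 300 min = 12:22.
But the encore is also said to end at 12:52 — a 30-minute conflict.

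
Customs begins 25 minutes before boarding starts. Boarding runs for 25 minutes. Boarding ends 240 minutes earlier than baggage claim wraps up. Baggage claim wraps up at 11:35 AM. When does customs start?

Boarding ends at 11:35 AM − 240 min = 7:35 AM.
Boarding starts at 7:35 AM − 25 min = 7:10 AM.
Customs starts at 7:10 AM − 25 min = 6:45 AM.

6:45 AM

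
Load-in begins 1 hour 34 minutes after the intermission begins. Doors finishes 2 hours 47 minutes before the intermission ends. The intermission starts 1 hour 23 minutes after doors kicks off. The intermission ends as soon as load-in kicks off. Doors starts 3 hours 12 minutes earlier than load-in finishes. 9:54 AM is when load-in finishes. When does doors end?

Doors starts at 9:54 AM − 192 min = 6:42 AM.
The intermission starts at 6:42 AM + 83 min = 8:05 AM.
Load-in starts at 8:05 AM + 94 min = 9:39 AM.
So the intermission ends at 9:39 AM.
Doors ends at 9:39 AM − 167 min = 6:52 AM.

6:52 AM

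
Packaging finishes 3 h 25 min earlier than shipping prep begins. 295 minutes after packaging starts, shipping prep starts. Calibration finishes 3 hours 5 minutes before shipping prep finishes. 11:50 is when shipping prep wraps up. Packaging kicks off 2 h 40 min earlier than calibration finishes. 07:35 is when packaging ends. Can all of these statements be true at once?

Yes

Calibration ends at 11:50 − 185 min = 08:45.
Packaging starts at 08:45 − 160 min = 06:05.
Shipping prep starts at 06:05 + 295 min = 11:00.
Packaging ends at 11:00 − 205 min = 07:35.
That matches the stated 07:35, so the schedule is consistent.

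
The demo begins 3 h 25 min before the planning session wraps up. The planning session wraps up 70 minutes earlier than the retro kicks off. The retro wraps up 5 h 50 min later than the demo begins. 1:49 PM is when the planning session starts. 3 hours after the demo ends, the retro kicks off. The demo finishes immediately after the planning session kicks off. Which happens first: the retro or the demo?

The demo ends at 1:49 PM.
The retro starts at 1:49 PM + 180 min = 4:49 PM.
The planning session ends at 4:49 PM − 70 min = 3:39 PM.
The demo starts at 3:39 PM − 205 min = 12:14 PM.
The retro starts at 4:49 PM and the demo starts at 12:14 PM, so the demo is first.

the demo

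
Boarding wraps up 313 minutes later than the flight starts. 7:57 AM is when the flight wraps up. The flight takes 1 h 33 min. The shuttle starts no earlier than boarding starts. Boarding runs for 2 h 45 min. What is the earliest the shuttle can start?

The flight starts at 7:57 AM − 93 min = 6:24 AM.
Boarding ends at 6:24 AM + 313 min = 11:37 AM.
Boarding starts at 11:37 AM − 165 min = 8:52 AM.
The shuttle is bounded by boarding, so the earliest it can start is 8:52 AM.

8:52 AM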